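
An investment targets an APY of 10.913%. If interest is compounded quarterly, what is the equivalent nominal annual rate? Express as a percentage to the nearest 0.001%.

(1 + r/4)^4 − 1 = 0.10913, so 1 + r/4 = 1.10913^(1/4).
r/4 = 0.026232, so r = 0.104929 = 10.493%.

10.493%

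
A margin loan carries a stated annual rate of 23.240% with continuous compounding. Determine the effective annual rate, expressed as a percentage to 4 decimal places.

26.1624%

With continuous compounding, EAR = e^0.23240 − 1.
e^0.23240 = 1.261624, so EAR = 0.261624 = 26.1624%.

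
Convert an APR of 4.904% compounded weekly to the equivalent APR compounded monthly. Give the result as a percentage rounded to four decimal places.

EAR = (1 + 0.04904/52)^52 − 1 = 0.050238.
Solve (1 + r/12)^12 = 1.050238: r/12 = 1.050238^(1/12) − 1 = 0.004093, so r = 0.049117 = 4.9117%.

4.9117%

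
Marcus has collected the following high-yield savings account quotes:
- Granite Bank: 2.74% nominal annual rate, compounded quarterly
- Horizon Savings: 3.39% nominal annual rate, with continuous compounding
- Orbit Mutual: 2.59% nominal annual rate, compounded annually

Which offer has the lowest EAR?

Orbit Mutual

Granite Bank: (1 + 0.0274/4)^4 − 1 = 2.768%
Horizon Savings: e^0.0339 − 1 = 3.448%
Orbit Mutual: compounded annually, EAR = 2.590%
The lowest effective annual rate is Orbit Mutual at 2.590%.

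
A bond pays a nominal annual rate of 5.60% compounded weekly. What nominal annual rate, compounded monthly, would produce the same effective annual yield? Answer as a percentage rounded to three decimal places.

5.610%

EAR = (1 + 0.0560/52)^52 − 1 = 0.057566.
Solve (1 + r/12)^12 = 1.057566: r/12 = 1.057566^(1/12) − 1 = 0.004675, so r = 0.056101 = 5.610%.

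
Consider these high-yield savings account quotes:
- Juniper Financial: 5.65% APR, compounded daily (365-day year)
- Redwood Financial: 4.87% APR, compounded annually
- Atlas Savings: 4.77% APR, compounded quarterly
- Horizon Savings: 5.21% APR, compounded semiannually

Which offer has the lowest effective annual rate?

Juniper Financial: (1 + 0.0565/365)^365 − 1 = 5.812%
Redwood Financial: compounded annually, EAR = 4.870%
Atlas Savings: (1 + 0.0477/4)^4 − 1 = 4.856%
Horizon Savings: (1 + 0.0521/2)^2 − 1 = 5.278%
The lowest effective annual rate is Atlas Savings at 4.856%.

Atlas Savings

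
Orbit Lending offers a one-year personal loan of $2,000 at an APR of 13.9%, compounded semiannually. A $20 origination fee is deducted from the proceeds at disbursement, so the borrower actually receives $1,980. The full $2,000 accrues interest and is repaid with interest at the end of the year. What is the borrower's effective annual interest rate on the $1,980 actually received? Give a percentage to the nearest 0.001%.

Amount owed after one year: 2,000 × (1 + 0.139/2)^2 = 2,000 × 1.143830 = $2,287.66.
Effective rate on net proceeds: 2,287.66 / 1,980 − 1 = 0.155384 = 15.538%.

15.538%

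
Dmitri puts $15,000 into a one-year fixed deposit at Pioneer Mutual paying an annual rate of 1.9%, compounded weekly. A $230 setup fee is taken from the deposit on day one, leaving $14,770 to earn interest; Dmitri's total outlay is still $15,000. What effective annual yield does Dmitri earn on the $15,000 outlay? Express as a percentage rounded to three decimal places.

0.355%

Value after one year: 14,770 × (1 + 0.019/52)^52 = 14,770 × 1.019178 = $15,053.26.
Effective yield on the $15,000 outlay: 15,053.26 / 15,000 − 1 = 0.003551 = 0.355%.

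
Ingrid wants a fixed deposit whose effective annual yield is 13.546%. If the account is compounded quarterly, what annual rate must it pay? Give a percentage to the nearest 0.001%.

12.908%

(1 + r/4)^4 − 1 = 0.13546, so 1 + r/4 = 1.13546^(1/4).
r/4 = 0.032269, so r = 0.129077 = 12.908%.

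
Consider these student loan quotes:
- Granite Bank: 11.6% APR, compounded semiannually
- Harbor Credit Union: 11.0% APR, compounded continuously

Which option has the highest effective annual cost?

Granite Bank: (1 + 0.116/2)^2 − 1 = 11.936%
Harbor Credit Union: e^0.110 − 1 = 11.628%
The highest effective annual rate is Granite Bank at 11.936%.

Granite Bank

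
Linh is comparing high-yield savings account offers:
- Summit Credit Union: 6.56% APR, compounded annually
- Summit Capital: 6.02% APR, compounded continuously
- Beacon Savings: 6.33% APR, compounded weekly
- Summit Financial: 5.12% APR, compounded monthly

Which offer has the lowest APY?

Summit Financial

Summit Credit Union: compounded annually, EAR = 6.560%
Summit Capital: e^0.0602 − 1 = 6.205%
Beacon Savings: (1 + 0.0633/52)^52 − 1 = 6.531%
Summit Financial: (1 + 0.0512/12)^12 − 1 = 5.242%
The lowest effective annual rate is Summit Financial at 5.242%.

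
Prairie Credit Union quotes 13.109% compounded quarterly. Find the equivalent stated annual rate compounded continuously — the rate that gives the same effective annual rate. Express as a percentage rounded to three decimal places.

EAR = (1 + 0.13109/4)^4 − 1 = 0.137676.
Equivalent continuous rate: r = ln(1 + 0.137676) = 0.128988 = 12.899%.

12.899%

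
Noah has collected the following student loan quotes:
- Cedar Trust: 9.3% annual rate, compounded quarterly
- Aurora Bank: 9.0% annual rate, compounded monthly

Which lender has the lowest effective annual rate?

Cedar Trust: (1 + 0.093/4)^4 − 1 = 9.629%
Aurora Bank: (1 + 0.090/12)^12 − 1 = 9.381%
The lowest effective annual rate is Aurora Bank at 9.381%.

Aurora Bank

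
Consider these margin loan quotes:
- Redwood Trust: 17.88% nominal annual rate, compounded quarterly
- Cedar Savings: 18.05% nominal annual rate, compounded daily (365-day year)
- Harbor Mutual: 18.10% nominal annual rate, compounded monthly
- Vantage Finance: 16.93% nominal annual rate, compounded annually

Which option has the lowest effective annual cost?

Redwood Trust: (1 + 0.1788/4)^4 − 1 = 19.115%
Cedar Savings: (1 + 0.1805/365)^365 − 1 = 19.776%
Harbor Mutual: (1 + 0.1810/12)^12 − 1 = 19.680%
Vantage Finance: compounded annually, EAR = 16.930%
The lowest effective annual rate is Vantage Finance at 16.930%.

Vantage Finance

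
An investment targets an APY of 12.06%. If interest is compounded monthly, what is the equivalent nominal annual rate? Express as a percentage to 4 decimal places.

(1 + r/12)^12 − 1 = 0.1206, so 1 + r/12 = 1.1206^(1/12).
r/12 = 0.009534, so r = 0.114406 = 11.4406%.

11.4406%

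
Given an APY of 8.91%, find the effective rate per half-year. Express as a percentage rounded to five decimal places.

4.35995%

The per-half-year rate i satisfies (1 + i)^2 = 1 + 0.0891.
i = 1.0891^(1/2) − 1 = 0.0435995 = 4.35995%.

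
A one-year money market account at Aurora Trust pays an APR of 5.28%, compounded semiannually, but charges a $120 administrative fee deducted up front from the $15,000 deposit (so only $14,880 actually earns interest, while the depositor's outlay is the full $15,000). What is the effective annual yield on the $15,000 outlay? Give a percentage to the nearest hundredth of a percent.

4.51%

Value after one year: 14,880 × (1 + 0.0528/2)^2 = 14,880 × 1.053497 = $15,676.03.
Effective yield on the $15,000 outlay: 15,676.03 / 15,000 − 1 = 0.045069 = 4.51%.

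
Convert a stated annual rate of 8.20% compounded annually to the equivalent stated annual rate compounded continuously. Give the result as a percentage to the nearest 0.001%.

7.881%

Compounded annually, EAR = nominal = 0.082000.
Equivalent continuous rate: r = ln(1 + 0.082000) = 0.078811 = 7.881%.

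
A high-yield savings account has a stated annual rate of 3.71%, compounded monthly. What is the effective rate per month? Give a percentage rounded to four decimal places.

With a nominal annual rate compounded monthly, the periodic rate is the nominal rate divided by 12.
i = 0.0371 / 12 = 0.0030917 = 0.3092%.

0.3092%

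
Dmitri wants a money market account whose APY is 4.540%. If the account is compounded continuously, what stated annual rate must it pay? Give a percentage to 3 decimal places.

Continuous: nominal r satisfies e^r − 1 = 0.04540.
r = ln(1 + 0.04540) = ln(1.04540) = 0.044400 = 4.440%.

4.440%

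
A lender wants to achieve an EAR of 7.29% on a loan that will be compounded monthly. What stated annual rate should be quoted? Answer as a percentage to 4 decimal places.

7.0572%

(1 + r/12)^12 − 1 = 0.0729, so 1 + r/12 = 1.0729^(1/12).
r/12 = 0.005881, so r = 0.070572 = 7.0572%.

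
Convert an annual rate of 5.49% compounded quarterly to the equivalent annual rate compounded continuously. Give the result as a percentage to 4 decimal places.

EAR = (1 + 0.0549/4)^4 − 1 = 0.056041.
Equivalent continuous rate: r = ln(1 + 0.056041) = 0.054527 = 5.4527%.

5.4527%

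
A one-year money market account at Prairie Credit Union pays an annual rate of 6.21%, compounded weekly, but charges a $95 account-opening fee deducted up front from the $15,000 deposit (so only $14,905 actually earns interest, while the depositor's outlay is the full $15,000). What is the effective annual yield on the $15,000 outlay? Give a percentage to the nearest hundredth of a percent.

Value after one year: 14,905 × (1 + 0.0621/52)^52 = 14,905 × 1.064029 = $15,859.36.
Effective yield on the $15,000 outlay: 15,859.36 / 15,000 − 1 = 0.057290 = 5.73%.

5.73%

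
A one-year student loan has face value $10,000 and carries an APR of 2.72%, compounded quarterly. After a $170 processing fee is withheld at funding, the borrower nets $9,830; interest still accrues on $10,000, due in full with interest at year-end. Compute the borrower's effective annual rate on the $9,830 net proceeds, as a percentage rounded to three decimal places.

4.525%

Amount owed after one year: 10,000 × (1 + 0.0272/4)^4 = 10,000 × 1.027479 = $10,274.79.
Effective rate on net proceeds: 10,274.79 / 9,830 − 1 = 0.045248 = 4.525%.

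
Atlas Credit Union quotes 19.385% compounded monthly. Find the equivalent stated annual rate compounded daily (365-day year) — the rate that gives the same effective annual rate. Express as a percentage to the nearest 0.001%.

EAR = (1 + 0.19385/12)^12 − 1 = 0.212035.
Solve (1 + r/365)^365 = 1.212035: r/365 = 1.212035^(1/365) − 1 = 0.000527, so r = 0.192352 = 19.235%.

19.235%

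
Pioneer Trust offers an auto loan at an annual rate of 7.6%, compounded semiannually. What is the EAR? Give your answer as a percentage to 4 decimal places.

EAR = (1 + 0.076/2)^2 − 1.
= (1 + 0.038000)^2 − 1 = 1.077444 − 1 = 7.7444%.

7.7444%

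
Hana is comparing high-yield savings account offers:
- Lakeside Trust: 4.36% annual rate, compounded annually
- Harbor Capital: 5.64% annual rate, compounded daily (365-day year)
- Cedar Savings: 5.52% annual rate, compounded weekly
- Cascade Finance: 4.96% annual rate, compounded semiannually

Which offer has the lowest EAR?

Lakeside Trust: compounded annually, EAR = 4.360%
Harbor Capital: (1 + 0.0564/365)^365 − 1 = 5.802%
Cedar Savings: (1 + 0.0552/52)^52 − 1 = 5.672%
Cascade Finance: (1 + 0.0496/2)^2 − 1 = 5.022%
The lowest effective annual rate is Lakeside Trust at 4.360%.

Lakeside Trust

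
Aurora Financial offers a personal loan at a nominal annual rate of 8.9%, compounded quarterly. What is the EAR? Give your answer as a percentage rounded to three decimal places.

9.201%

EAR = (1 + 0.089/4)^4 − 1.
= (1 + 0.022250)^4 − 1 = 1.092015 − 1 = 9.201%.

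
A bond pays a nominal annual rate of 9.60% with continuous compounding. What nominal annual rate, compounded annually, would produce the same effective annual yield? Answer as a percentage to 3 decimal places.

10.076%

EAR under continuous compounding: e^0.0960 − 1 = 0.100759.
Compounded annually, the equivalent nominal rate is the EAR itself: 10.076%.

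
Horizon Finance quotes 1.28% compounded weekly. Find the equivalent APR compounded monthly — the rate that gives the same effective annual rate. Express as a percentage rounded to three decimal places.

EAR = (1 + 0.0128/52)^52 − 1 = 0.012881.
Solve (1 + r/12)^12 = 1.012881: r/12 = 1.012881^(1/12) − 1 = 0.001067, so r = 0.012805 = 1.281%.

1.281%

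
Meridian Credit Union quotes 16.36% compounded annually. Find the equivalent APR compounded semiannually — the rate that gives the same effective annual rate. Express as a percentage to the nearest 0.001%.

Compounded annually, EAR = nominal = 0.163600.
Solve (1 + r/2)^2 = 1.163600: r/2 = 1.163600^(1/2) − 1 = 0.078703, so r = 0.157406 = 15.741%.

15.741%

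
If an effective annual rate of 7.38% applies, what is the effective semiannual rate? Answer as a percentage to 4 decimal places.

The per-half-year rate i satisfies (1 + i)^2 = 1 + 0.0738.
i = 1.0738^(1/2) − 1 = 0.0362432 = 3.6243%.

3.6243%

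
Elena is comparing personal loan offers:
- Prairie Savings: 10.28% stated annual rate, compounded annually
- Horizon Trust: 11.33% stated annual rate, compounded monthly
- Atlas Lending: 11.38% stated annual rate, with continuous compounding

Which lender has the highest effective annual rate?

Atlas Lending

Prairie Savings: compounded annually, EAR = 10.280%
Horizon Trust: (1 + 0.1133/12)^12 − 1 = 11.937%
Atlas Lending: e^0.1138 − 1 = 12.053%
The highest effective annual rate is Atlas Lending at 12.053%.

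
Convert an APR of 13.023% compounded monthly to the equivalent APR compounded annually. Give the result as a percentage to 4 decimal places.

13.8291%

EAR = (1 + 0.13023/12)^12 − 1 = 0.138291.
Compounded annually, the equivalent nominal rate is the EAR itself: 13.8291%.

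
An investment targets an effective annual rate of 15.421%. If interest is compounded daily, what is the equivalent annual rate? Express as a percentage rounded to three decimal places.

(1 + r/365)^365 − 1 = 0.15421, so 1 + r/365 = 1.15421^(1/365).
r/365 = 0.000393, so r = 0.143444 = 14.344%.

14.344%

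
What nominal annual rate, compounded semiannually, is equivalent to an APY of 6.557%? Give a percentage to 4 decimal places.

(1 + r/2)^2 − 1 = 0.06557, so 1 + r/2 = 1.06557^(1/2).
r/2 = 0.032265, so r = 0.064529 = 6.4529%.

6.4529%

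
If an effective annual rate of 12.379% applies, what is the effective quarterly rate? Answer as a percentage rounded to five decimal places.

2.96065%

The per-quarter rate i satisfies (1 + i)^4 = 1 + 0.12379.
i = 1.12379^(1/4) − 1 = 0.0296065 = 2.96065%.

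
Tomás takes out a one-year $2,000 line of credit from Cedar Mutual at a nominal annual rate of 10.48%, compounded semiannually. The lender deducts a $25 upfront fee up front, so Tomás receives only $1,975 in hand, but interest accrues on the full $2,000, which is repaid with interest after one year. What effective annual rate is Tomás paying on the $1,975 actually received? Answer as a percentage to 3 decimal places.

12.157%

Amount owed after one year: 2,000 × (1 + 0.1048/2)^2 = 2,000 × 1.107546 = $2,215.09.
Effective rate on net proceeds: 2,215.09 / 1,975 − 1 = 0.121565 = 12.157%.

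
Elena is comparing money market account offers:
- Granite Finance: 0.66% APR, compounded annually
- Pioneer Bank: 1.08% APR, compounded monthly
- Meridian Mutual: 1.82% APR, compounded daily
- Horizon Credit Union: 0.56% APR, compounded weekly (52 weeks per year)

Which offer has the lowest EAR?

Granite Finance: compounded annually, EAR = 0.660%
Pioneer Bank: (1 + 0.0108/12)^12 − 1 = 1.085%
Meridian Mutual: (1 + 0.0182/365)^365 − 1 = 1.837%
Horizon Credit Union: (1 + 0.0056/52)^52 − 1 = 0.562%
The lowest effective annual rate is Horizon Credit Union at 0.562%.

Horizon Credit Union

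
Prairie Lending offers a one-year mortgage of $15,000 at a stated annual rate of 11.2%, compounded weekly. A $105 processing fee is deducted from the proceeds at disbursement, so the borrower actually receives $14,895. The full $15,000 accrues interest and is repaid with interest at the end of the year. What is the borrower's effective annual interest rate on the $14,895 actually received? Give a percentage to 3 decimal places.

Amount owed after one year: 15,000 × (1 + 0.112/52)^52 = 15,000 × 1.118378 = $16,775.67.
Effective rate on net proceeds: 16,775.67 / 14,895 − 1 = 0.126262 = 12.626%.

12.626%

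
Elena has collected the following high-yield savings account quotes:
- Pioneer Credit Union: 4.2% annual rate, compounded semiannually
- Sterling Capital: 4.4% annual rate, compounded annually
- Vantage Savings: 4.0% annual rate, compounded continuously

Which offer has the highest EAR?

Pioneer Credit Union: (1 + 0.042/2)^2 − 1 = 4.244%
Sterling Capital: compounded annually, EAR = 4.400%
Vantage Savings: e^0.040 − 1 = 4.081%
The highest effective annual rate is Sterling Capital at 4.400%.

Sterling Capital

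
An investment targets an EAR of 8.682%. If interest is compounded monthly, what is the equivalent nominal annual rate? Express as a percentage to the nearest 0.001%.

8.355%

(1 + r/12)^12 − 1 = 0.08682, so 1 + r/12 = 1.08682^(1/12).
r/12 = 0.006962, so r = 0.083545 = 8.355%.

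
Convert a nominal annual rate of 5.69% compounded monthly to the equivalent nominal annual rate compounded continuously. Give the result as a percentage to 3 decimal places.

5.677%

EAR = (1 + 0.0569/12)^12 − 1 = 0.058408.
Equivalent continuous rate: r = ln(1 + 0.058408) = 0.056766 = 5.677%.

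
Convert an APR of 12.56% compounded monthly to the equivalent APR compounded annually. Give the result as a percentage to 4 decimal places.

13.3089%

EAR = (1 + 0.1256/12)^12 − 1 = 0.133089.
Compounded annually, the equivalent nominal rate is the EAR itself: 13.3089%.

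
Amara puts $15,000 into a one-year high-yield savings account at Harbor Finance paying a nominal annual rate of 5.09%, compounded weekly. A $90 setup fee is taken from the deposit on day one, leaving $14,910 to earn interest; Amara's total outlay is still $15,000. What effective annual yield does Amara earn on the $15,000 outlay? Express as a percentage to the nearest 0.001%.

4.588%

Value after one year: 14,910 × (1 + 0.0509/52)^52 = 14,910 × 1.052191 = $15,688.17.
Effective yield on the $15,000 outlay: 15,688.17 / 15,000 − 1 = 0.045878 = 4.588%.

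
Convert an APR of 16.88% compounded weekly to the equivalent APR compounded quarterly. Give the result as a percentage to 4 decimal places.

17.2127%

EAR = (1 + 0.1688/52)^52 − 1 = 0.183560.
Solve (1 + r/4)^4 = 1.183560: r/4 = 1.183560^(1/4) − 1 = 0.043032, so r = 0.172127 = 17.2127%.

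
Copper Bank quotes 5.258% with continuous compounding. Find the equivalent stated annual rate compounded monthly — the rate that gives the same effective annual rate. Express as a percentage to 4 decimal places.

5.2695%

EAR under continuous compounding: e^0.05258 − 1 = 0.053987.
Solve (1 + r/12)^12 = 1.053987: r/12 = 1.053987^(1/12) − 1 = 0.004391, so r = 0.052695 = 5.2695%.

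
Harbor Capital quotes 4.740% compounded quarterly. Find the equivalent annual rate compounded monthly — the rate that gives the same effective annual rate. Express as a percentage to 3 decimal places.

EAR = (1 + 0.04740/4)^4 − 1 = 0.048249.
Solve (1 + r/12)^12 = 1.048249: r/12 = 1.048249^(1/12) − 1 = 0.003934, so r = 0.047214 = 4.721%.

4.721%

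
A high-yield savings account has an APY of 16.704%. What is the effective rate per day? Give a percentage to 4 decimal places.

0.0423%

The per-day rate i satisfies (1 + i)^365 = 1 + 0.16704.
i = 1.16704^(1/365) − 1 = 0.0004233 = 0.0423%.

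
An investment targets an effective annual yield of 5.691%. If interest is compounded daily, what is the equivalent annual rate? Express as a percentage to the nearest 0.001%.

5.535%

(1 + r/365)^365 − 1 = 0.05691, so 1 + r/365 = 1.05691^(1/365).
r/365 = 0.000152, so r = 0.055354 = 5.535%.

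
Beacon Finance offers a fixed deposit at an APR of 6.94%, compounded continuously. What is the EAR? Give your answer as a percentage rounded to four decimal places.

With continuous compounding, EAR = e^0.0694 − 1.
e^0.0694 = 1.071865, so EAR = 0.071865 = 7.1865%.

7.1865%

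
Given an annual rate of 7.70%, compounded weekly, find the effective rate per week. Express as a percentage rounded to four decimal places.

0.1481%

With a nominal annual rate compounded weekly, the periodic rate is the nominal rate divided by 52.
i = 0.0770 / 52 = 0.0014808 = 0.1481%.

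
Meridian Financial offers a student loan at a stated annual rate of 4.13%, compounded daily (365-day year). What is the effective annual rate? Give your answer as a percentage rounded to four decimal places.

EAR = (1 + 0.0413/365)^365 − 1.
= 1.042162 − 1 = 4.2162%.

4.2162%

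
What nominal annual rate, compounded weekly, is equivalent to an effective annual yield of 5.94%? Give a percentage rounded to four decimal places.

(1 + r/52)^52 − 1 = 0.0594, so 1 + r/52 = 1.0594^(1/52).
r/52 = 0.001110, so r = 0.057735 = 5.7735%.

5.7735%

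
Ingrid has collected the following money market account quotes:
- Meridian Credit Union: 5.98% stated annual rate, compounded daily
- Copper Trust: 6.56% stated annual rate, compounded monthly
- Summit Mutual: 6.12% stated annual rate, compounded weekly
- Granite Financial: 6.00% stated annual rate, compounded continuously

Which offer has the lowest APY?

Meridian Credit Union

Meridian Credit Union: (1 + 0.0598/365)^365 − 1 = 6.162%
Copper Trust: (1 + 0.0656/12)^12 − 1 = 6.761%
Summit Mutual: (1 + 0.0612/52)^52 − 1 = 6.307%
Granite Financial: e^0.0600 − 1 = 6.184%
The lowest effective annual rate is Meridian Credit Union at 6.162%.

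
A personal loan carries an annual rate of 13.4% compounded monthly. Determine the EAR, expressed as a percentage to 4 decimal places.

EAR = (1 + 0.134/12)^12 − 1.
= (1 + 0.011167)^12 − 1 = 1.142544 − 1 = 14.2544%.

14.2544%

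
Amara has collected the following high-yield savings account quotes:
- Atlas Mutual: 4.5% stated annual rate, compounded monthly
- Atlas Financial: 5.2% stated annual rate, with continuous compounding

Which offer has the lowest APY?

Atlas Mutual

Atlas Mutual: (1 + 0.045/12)^12 − 1 = 4.594%
Atlas Financial: e^0.052 − 1 = 5.338%
The lowest effective annual rate is Atlas Mutual at 4.594%.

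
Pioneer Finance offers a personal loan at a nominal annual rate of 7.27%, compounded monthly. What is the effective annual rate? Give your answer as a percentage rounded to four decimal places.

7.5172%

EAR = (1 + 0.0727/12)^12 − 1.
= (1 + 0.006058)^12 − 1 = 1.075172 − 1 = 7.5172%.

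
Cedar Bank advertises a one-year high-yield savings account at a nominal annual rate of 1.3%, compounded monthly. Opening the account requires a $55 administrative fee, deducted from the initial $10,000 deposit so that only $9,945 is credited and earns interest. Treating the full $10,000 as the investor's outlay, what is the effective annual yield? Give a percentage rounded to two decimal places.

0.75%

Value after one year: 9,945 × (1 + 0.013/12)^12 = 9,945 × 1.013078 = $10,075.06.
Effective yield on the $10,000 outlay: 10,075.06 / 10,000 − 1 = 0.007506 = 0.75%.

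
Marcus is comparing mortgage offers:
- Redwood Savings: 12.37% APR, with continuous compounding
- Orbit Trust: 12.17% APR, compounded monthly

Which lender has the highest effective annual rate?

Redwood Savings: e^0.1237 − 1 = 13.168%
Orbit Trust: (1 + 0.1217/12)^12 − 1 = 12.872%
The highest effective annual rate is Redwood Savings at 13.168%.

Redwood Savings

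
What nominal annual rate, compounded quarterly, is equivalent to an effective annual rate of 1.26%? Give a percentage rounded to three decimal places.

(1 + r/4)^4 − 1 = 0.0126, so 1 + r/4 = 1.0126^(1/4).
r/4 = 0.003135, so r = 0.012541 = 1.254%.

1.254%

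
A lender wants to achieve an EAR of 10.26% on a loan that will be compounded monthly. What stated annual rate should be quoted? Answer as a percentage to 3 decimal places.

(1 + r/12)^12 − 1 = 0.1026, so 1 + r/12 = 1.1026^(1/12).
r/12 = 0.008172, so r = 0.098070 = 9.807%.

9.807%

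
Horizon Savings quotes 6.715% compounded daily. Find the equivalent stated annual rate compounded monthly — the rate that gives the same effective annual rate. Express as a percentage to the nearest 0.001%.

6.733%

EAR = (1 + 0.06715/365)^365 − 1 = 0.069449.
Solve (1 + r/12)^12 = 1.069449: r/12 = 1.069449^(1/12) − 1 = 0.005611, so r = 0.067332 = 6.733%.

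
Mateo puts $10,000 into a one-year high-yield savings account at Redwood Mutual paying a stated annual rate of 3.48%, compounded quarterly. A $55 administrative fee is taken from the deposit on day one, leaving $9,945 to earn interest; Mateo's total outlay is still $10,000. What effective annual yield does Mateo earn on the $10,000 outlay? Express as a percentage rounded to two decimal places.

2.96%

Value after one year: 9,945 × (1 + 0.0348/4)^4 = 9,945 × 1.035257 = $10,295.63.
Effective yield on the $10,000 outlay: 10,295.63 / 10,000 − 1 = 0.029563 = 2.96%.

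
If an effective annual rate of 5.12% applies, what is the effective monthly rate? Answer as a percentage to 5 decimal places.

The per-month rate i satisfies (1 + i)^12 = 1 + 0.0512.
i = 1.0512^(1/12) − 1 = 0.0041697 = 0.41697%.

0.41697%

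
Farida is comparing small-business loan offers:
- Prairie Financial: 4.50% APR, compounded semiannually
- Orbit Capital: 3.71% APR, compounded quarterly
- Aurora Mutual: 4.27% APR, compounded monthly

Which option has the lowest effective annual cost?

Prairie Financial: (1 + 0.0450/2)^2 − 1 = 4.551%
Orbit Capital: (1 + 0.0371/4)^4 − 1 = 3.762%
Aurora Mutual: (1 + 0.0427/12)^12 − 1 = 4.355%
The lowest effective annual rate is Orbit Capital at 3.762%.

Orbit Capital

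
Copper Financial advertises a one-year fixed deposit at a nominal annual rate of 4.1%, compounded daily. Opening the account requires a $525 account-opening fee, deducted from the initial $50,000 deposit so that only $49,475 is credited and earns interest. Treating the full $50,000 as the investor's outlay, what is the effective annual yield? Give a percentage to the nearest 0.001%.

3.091%

Value after one year: 49,475 × (1 + 0.041/365)^365 = 49,475 × 1.041850 = $51,545.51.
Effective yield on the $50,000 outlay: 51,545.51 / 50,000 − 1 = 0.030910 = 3.091%.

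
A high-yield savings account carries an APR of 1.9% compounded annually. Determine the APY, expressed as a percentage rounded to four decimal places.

Annual compounding means the effective rate equals the nominal rate: 1.9000%.

1.9000%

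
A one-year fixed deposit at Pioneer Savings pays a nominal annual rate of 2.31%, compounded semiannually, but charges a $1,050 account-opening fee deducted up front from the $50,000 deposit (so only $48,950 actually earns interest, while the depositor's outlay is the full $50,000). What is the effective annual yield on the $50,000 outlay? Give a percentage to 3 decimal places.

0.175%

Value after one year: 48,950 × (1 + 0.0231/2)^2 = 48,950 × 1.023233 = $50,087.28.
Effective yield on the $50,000 outlay: 50,087.28 / 50,000 − 1 = 0.001746 = 0.175%.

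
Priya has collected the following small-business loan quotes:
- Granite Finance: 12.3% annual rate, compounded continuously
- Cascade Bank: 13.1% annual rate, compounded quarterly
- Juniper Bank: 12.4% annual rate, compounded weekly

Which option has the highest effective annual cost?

Cascade Bank

Granite Finance: e^0.123 − 1 = 13.088%
Cascade Bank: (1 + 0.131/4)^4 − 1 = 13.758%
Juniper Bank: (1 + 0.124/52)^52 − 1 = 13.185%
The highest effective annual rate is Cascade Bank at 13.758%.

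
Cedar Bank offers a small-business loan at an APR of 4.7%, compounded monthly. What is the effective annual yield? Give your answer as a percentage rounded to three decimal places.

EAR = (1 + 0.047/12)^12 − 1.
= 1.048026 − 1 = 4.803%.

4.803%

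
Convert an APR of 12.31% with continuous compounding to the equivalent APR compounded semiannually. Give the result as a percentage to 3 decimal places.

12.697%

EAR under continuous compounding: e^0.1231 − 1 = 0.130998.
Solve (1 + r/2)^2 = 1.130998: r/2 = 1.130998^(1/2) − 1 = 0.063484, so r = 0.126967 = 12.697%.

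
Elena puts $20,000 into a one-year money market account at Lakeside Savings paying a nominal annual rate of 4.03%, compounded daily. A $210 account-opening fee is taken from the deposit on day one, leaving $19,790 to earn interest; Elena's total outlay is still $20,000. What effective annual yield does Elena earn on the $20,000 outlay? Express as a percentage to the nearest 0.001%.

3.019%

Value after one year: 19,790 × (1 + 0.0403/365)^365 = 19,790 × 1.041121 = $20,603.78.
Effective yield on the $20,000 outlay: 20,603.78 / 20,000 − 1 = 0.030189 = 3.019%.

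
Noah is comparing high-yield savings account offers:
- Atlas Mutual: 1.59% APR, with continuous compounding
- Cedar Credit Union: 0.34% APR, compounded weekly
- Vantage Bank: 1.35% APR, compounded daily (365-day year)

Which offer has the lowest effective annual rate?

Atlas Mutual: e^0.0159 − 1 = 1.603%
Cedar Credit Union: (1 + 0.0034/52)^52 − 1 = 0.341%
Vantage Bank: (1 + 0.0135/365)^365 − 1 = 1.359%
The lowest effective annual rate is Cedar Credit Union at 0.341%.

Cedar Credit Union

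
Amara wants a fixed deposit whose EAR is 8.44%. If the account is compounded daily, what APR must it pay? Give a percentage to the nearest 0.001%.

8.104%

(1 + r/365)^365 − 1 = 0.0844, so 1 + r/365 = 1.0844^(1/365).
r/365 = 0.000222, so r = 0.081036 = 8.104%.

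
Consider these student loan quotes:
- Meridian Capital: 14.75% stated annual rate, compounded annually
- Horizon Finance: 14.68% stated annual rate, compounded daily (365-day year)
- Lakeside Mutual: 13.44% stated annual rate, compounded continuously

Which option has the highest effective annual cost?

Meridian Capital: compounded annually, EAR = 14.750%
Horizon Finance: (1 + 0.1468/365)^365 − 1 = 15.809%
Lakeside Mutual: e^0.1344 − 1 = 14.385%
The highest effective annual rate is Horizon Finance at 15.809%.

Horizon Finance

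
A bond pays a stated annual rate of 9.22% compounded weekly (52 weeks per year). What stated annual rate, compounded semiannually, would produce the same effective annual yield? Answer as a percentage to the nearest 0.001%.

EAR = (1 + 0.0922/52)^52 − 1 = 0.096495.
Solve (1 + r/2)^2 = 1.096495: r/2 = 1.096495^(1/2) − 1 = 0.047136, so r = 0.094273 = 9.427%.

9.427%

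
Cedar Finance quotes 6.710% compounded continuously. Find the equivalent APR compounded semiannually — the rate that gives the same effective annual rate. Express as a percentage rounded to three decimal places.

6.824%

EAR under continuous compounding: e^0.06710 − 1 = 0.069402.
Solve (1 + r/2)^2 = 1.069402: r/2 = 1.069402^(1/2) − 1 = 0.034119, so r = 0.068238 = 6.824%.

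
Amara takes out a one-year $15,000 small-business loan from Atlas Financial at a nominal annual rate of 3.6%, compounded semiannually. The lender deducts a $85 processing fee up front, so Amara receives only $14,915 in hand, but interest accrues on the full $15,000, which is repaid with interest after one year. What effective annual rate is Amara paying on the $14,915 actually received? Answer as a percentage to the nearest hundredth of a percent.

4.22%

Amount owed after one year: 15,000 × (1 + 0.036/2)^2 = 15,000 × 1.036324 = $15,544.86.
Effective rate on net proceeds: 15,544.86 / 14,915 − 1 = 0.042230 = 4.22%.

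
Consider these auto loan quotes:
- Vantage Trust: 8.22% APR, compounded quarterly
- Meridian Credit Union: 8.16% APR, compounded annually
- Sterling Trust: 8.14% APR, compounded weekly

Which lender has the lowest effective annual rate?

Meridian Credit Union

Vantage Trust: (1 + 0.0822/4)^4 − 1 = 8.477%
Meridian Credit Union: compounded annually, EAR = 8.160%
Sterling Trust: (1 + 0.0814/52)^52 − 1 = 8.474%
The lowest effective annual rate is Meridian Credit Union at 8.160%.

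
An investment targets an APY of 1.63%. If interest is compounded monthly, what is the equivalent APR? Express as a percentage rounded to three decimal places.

1.618%

(1 + r/12)^12 − 1 = 0.0163, so 1 + r/12 = 1.0163^(1/12).
r/12 = 0.001348, so r = 0.016179 = 1.618%.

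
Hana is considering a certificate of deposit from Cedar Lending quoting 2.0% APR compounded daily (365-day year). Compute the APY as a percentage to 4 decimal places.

2.0201%

EAR = (1 + 0.020/365)^365 − 1.
= 1.020201 − 1 = 2.0201%.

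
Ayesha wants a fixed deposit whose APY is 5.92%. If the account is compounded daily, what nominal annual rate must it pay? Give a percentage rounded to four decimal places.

(1 + r/365)^365 − 1 = 0.0592, so 1 + r/365 = 1.0592^(1/365).
r/365 = 0.000158, so r = 0.057518 = 5.7518%.

5.7518%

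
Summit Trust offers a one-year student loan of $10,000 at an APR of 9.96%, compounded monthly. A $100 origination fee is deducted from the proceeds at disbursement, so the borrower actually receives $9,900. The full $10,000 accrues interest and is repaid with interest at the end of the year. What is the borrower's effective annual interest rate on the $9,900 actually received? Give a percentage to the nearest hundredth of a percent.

11.54%

Amount owed after one year: 10,000 × (1 + 0.0996/12)^12 = 10,000 × 1.104275 = $11,042.75.
Effective rate on net proceeds: 11,042.75 / 9,900 − 1 = 0.115429 = 11.54%.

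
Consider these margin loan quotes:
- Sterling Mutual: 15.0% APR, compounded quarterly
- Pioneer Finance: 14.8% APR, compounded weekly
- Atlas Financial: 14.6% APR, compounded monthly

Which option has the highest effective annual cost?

Pioneer Finance

Sterling Mutual: (1 + 0.150/4)^4 − 1 = 15.865%
Pioneer Finance: (1 + 0.148/52)^52 − 1 = 15.927%
Atlas Financial: (1 + 0.146/12)^12 − 1 = 15.618%
The highest effective annual rate is Pioneer Finance at 15.927%.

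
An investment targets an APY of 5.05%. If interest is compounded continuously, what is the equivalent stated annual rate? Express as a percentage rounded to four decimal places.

4.9266%

Continuous: nominal r satisfies e^r − 1 = 0.0505.
r = ln(1 + 0.0505) = ln(1.0505) = 0.049266 = 4.9266%.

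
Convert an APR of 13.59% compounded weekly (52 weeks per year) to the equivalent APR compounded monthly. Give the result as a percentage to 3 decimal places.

13.649%

EAR = (1 + 0.1359/52)^52 − 1 = 0.145364.
Solve (1 + r/12)^12 = 1.145364: r/12 = 1.145364^(1/12) − 1 = 0.011374, so r = 0.136493 = 13.649%.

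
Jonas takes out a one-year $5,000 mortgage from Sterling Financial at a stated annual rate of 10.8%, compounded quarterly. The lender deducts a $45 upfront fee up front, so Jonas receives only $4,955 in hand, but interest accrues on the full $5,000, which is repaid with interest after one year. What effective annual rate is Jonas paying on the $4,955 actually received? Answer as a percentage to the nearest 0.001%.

Amount owed after one year: 5,000 × (1 + 0.108/4)^4 = 5,000 × 1.112453 = $5,562.27.
Effective rate on net proceeds: 5,562.27 / 4,955 − 1 = 0.122556 = 12.256%.

12.256%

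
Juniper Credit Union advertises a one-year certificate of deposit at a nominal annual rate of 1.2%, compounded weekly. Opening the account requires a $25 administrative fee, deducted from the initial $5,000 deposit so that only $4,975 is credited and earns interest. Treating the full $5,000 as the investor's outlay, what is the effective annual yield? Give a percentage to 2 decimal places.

0.70%

Value after one year: 4,975 × (1 + 0.012/52)^52 = 4,975 × 1.012071 = $5,035.05.
Effective yield on the $5,000 outlay: 5,035.05 / 5,000 − 1 = 0.007011 = 0.70%.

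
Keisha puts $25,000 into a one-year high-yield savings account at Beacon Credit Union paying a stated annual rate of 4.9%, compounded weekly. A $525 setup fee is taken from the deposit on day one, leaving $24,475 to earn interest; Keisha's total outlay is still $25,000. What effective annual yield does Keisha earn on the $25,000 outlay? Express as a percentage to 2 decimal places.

2.81%

Value after one year: 24,475 × (1 + 0.049/52)^52 = 24,475 × 1.050196 = $25,703.55.
Effective yield on the $25,000 outlay: 25,703.55 / 25,000 − 1 = 0.028142 = 2.81%.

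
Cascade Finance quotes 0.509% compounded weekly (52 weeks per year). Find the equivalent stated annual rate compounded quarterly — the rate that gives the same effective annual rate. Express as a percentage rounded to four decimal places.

0.5093%

EAR = (1 + 0.00509/52)^52 − 1 = 0.005103.
Solve (1 + r/4)^4 = 1.005103: r/4 = 1.005103^(1/4) − 1 = 0.001273, so r = 0.005093 = 0.5093%.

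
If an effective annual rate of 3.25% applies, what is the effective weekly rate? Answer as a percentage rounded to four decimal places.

The per-week rate i satisfies (1 + i)^52 = 1 + 0.0325.
i = 1.0325^(1/52) − 1 = 0.0006152 = 0.0615%.

0.0615%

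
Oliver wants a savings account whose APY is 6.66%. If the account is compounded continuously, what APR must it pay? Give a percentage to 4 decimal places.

6.4476%

Continuous: nominal r satisfies e^r − 1 = 0.0666.
r = ln(1 + 0.0666) = ln(1.0666) = 0.064476 = 6.4476%.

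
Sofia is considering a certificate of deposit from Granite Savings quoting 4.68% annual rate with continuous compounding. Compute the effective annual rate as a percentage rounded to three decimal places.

4.791%

With continuous compounding, EAR = e^0.0468 − 1.
e^0.0468 = 1.047912, so EAR = 0.047912 = 4.791%.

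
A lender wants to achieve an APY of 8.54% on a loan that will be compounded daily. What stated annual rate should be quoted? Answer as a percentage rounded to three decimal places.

(1 + r/365)^365 − 1 = 0.0854, so 1 + r/365 = 1.0854^(1/365).
r/365 = 0.000225, so r = 0.081958 = 8.196%.

8.196%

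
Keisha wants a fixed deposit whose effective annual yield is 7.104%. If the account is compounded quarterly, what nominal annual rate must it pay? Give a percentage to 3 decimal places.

(1 + r/4)^4 − 1 = 0.07104, so 1 + r/4 = 1.07104^(1/4).
r/4 = 0.017306, so r = 0.069222 = 6.922%.

6.922%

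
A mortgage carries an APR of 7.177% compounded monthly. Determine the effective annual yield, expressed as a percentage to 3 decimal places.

EAR = (1 + 0.07177/12)^12 − 1.
= (1 + 0.005981)^12 − 1 = 1.074179 − 1 = 7.418%.

7.418%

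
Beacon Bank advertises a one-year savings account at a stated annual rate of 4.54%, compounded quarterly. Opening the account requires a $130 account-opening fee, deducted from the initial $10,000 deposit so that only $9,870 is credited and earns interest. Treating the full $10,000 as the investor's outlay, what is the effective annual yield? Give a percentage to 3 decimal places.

Value after one year: 9,870 × (1 + 0.0454/4)^4 = 9,870 × 1.046179 = $10,325.78.
Effective yield on the $10,000 outlay: 10,325.78 / 10,000 − 1 = 0.032578 = 3.258%.

3.258%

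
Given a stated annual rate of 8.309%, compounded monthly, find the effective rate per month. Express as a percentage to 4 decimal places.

With a nominal annual rate compounded monthly, the periodic rate is the nominal rate divided by 12.
i = 0.08309 / 12 = 0.0069242 = 0.6924%.

0.6924%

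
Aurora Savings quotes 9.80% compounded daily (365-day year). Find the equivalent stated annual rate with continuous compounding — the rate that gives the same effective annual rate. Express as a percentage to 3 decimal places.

EAR = (1 + 0.0980/365)^365 − 1 = 0.102948.
Equivalent continuous rate: r = ln(1 + 0.102948) = 0.097987 = 9.799%.

9.799%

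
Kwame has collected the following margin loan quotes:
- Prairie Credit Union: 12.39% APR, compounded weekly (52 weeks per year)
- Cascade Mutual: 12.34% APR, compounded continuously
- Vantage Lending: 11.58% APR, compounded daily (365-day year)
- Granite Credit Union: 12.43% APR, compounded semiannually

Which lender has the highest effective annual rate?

Prairie Credit Union: (1 + 0.1239/52)^52 − 1 = 13.174%
Cascade Mutual: e^0.1234 − 1 = 13.134%
Vantage Lending: (1 + 0.1158/365)^365 − 1 = 12.275%
Granite Credit Union: (1 + 0.1243/2)^2 − 1 = 12.816%
The highest effective annual rate is Prairie Credit Union at 13.174%.

Prairie Credit Union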